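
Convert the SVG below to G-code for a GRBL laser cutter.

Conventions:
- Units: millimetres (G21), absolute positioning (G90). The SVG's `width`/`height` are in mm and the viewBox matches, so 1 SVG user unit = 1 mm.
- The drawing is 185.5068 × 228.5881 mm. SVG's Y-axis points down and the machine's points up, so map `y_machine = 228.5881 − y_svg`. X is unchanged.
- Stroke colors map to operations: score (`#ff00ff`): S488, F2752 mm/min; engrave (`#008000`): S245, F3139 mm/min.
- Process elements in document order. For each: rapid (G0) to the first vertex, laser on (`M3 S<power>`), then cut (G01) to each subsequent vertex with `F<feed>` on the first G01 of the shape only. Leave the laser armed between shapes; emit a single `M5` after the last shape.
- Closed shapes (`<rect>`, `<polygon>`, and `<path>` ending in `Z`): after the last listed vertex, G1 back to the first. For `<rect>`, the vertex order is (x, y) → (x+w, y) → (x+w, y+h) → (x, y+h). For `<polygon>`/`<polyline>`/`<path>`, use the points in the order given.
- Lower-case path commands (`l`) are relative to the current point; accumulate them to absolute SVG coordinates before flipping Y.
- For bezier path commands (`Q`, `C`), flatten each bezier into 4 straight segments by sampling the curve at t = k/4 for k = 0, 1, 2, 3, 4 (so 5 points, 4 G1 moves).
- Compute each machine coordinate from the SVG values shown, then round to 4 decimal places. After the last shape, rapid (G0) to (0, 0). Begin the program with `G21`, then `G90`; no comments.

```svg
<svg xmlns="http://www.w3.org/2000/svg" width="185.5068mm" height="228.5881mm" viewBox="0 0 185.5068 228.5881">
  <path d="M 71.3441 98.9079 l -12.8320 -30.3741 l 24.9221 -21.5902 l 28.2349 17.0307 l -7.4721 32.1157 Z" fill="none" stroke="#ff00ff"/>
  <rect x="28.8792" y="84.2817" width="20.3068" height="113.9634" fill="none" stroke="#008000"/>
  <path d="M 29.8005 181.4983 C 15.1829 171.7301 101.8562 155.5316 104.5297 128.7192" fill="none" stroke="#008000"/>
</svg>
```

viewBox `0 0 185.5068 228.5881` with mm width/height → 1 unit = 1 mm. Flip: y_m = 228.5881 − y_svg.

**Shape 1** — `<path>` regular polygon, stroke `#ff00ff` → score (S488, F2752). Machine vertices: (71.3441,129.6802) → (58.5121,160.0543) → (83.4342,181.6445) → (111.6691,164.6138) → (104.1970,132.4981) → (71.3441,129.6802). Closed: final G1 returns to the first vertex.

**Shape 2** — `<rect>` rectangle, stroke `#008000` → engrave (S245, F3139). Machine vertices: (28.8792,144.3064) → (49.1860,144.3064) → (49.1860,30.3430) → (28.8792,30.3430) → (28.8792,144.3064). Closed: final G1 returns to the first vertex.

**Shape 3** — `<path>` cubic bezier, stroke `#008000` → engrave (S245, F3139). Control points (SVG): P0=(29.8005,181.4983), P1=(15.1829,171.7301), P2=(101.8562,155.5316), P3=(104.5297,128.7192); sampled at t=k/4. Machine vertices: (29.8005,47.0898) → (34.9342,55.6870) → (60.6809,67.0878) → (89.6698,81.6843) → (104.5297,99.8689). Open path.

G21
G90
G0 X71.3441 Y129.6802
M3 S488
G01 X58.5121 Y160.0543 F2752
G01 X83.4342 Y181.6445
G01 X111.6691 Y164.6138
G01 X104.1970 Y132.4981
G01 X71.3441 Y129.6802
G0 X28.8792 Y144.3064
M3 S245
G01 X49.1860 Y144.3064 F3139
G01 X49.1860 Y30.3430
G01 X28.8792 Y30.3430
G01 X28.8792 Y144.3064
G0 X29.8005 Y47.0898
M3 S245
G01 X34.9342 Y55.6870 F3139
G01 X60.6809 Y67.0878
G01 X89.6698 Y81.6843
G01 X104.5297 Y99.8689
M5
G0 X0.0000 Y0.0000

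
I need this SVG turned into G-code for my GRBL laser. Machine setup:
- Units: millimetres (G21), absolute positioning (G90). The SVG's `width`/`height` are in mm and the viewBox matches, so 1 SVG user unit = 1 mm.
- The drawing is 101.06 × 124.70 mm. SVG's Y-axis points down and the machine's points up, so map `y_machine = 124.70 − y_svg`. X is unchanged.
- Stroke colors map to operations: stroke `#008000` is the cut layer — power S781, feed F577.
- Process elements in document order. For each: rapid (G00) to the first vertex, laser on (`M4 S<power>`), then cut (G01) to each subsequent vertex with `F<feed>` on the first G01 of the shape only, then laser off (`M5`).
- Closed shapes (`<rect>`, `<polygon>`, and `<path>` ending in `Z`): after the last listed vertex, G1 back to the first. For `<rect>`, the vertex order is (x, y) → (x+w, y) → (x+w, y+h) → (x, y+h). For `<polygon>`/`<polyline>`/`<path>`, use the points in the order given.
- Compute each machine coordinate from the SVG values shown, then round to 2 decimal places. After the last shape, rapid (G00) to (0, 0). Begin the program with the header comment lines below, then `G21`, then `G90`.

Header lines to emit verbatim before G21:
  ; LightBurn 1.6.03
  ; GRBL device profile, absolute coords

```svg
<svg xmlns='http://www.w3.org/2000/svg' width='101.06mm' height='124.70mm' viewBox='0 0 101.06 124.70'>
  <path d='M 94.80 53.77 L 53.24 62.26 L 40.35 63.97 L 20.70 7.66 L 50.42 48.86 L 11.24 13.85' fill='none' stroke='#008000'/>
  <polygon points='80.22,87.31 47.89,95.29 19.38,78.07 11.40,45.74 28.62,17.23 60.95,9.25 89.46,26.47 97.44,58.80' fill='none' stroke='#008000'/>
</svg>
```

; LightBurn 1.6.03
; GRBL device profile, absolute coords
G21
G90
G00 X94.80 Y70.93
M4 S781
G01 X53.24 Y62.44 F577
G01 X40.35 Y60.73
G01 X20.70 Y117.04
G01 X50.42 Y75.84
G01 X11.24 Y110.85
M5
G00 X80.22 Y37.39
M4 S781
G01 X47.89 Y29.41 F577
G01 X19.38 Y46.63
G01 X11.40 Y78.96
G01 X28.62 Y107.47
G01 X60.95 Y115.45
G01 X89.46 Y98.23
G01 X97.44 Y65.90
G01 X80.22 Y37.39
M5
G00 X0.00 Y0.00

Since the viewBox matches the mm dimensions, user units are millimetres directly. The only transform is the Y-flip y_m = 124.70 − y_svg.

Shape 1 is a open polyline drawn with `<path>`. Its stroke #008000 means cut at S781, F577. After flipping Y the toolpath is (94.80,70.93) → (53.24,62.44) → (40.35,60.73) → (20.70,117.04) → (50.42,75.84) → (11.24,110.85).

Shape 2 is a regular polygon drawn with `<polygon>`. Its stroke #008000 means cut at S781, F577. After flipping Y the toolpath is (80.22,37.39) → (47.89,29.41) → (19.38,46.63) → (11.40,78.96) → (28.62,107.47) → (60.95,115.45) → (89.46,98.23) → (97.44,65.90) → (80.22,37.39), returning to the start.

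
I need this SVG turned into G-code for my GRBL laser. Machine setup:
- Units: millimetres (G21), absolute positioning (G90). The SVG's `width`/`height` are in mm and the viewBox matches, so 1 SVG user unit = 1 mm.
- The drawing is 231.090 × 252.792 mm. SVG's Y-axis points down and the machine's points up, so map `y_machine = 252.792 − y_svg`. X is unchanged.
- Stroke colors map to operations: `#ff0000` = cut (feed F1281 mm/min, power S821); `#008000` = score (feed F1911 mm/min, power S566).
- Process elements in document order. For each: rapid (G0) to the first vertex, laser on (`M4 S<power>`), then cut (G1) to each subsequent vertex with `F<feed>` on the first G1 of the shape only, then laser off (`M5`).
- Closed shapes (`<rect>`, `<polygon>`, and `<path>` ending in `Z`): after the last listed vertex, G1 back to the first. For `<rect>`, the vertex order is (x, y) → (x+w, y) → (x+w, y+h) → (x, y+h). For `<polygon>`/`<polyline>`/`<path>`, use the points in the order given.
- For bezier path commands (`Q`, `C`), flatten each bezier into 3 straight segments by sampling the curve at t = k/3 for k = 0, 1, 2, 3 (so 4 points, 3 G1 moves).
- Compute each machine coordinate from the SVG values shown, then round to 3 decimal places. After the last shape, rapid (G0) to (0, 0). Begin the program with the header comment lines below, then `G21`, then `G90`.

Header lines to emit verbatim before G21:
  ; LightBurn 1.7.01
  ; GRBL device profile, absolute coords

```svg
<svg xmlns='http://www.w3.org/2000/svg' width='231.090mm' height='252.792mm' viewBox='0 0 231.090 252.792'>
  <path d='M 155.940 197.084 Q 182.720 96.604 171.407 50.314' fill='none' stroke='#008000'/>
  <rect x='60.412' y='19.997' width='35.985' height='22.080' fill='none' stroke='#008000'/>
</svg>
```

viewBox `0 0 231.090 252.792` with mm width/height → 1 unit = 1 mm. Flip: y_m = 252.792 − y_svg.

**Shape 1** — `<path>` quadratic bezier, stroke `#008000` → score (S566, F1911). Control points (SVG): P0=(155.940,197.084), P1=(182.720,96.604), P2=(171.407,50.314); sampled at t=k/3. Machine vertices: (155.940,55.708) → (169.561,116.674) → (174.716,165.597) → (171.407,202.478). Open path.

**Shape 2** — `<rect>` rectangle, stroke `#008000` → score (S566, F1911). Machine vertices: (60.412,232.795) → (96.397,232.795) → (96.397,210.715) → (60.412,210.715) → (60.412,232.795). Closed: final G1 returns to the first vertex.

; LightBurn 1.7.01
; GRBL device profile, absolute coords
G21
G90
G0 X155.940 Y55.708
M4 S566
G1 X169.561 Y116.674 F1911
G1 X174.716 Y165.597
G1 X171.407 Y202.478
M5
G0 X60.412 Y232.795
M4 S566
G1 X96.397 Y232.795 F1911
G1 X96.397 Y210.715
G1 X60.412 Y210.715
G1 X60.412 Y232.795
M5
G0 X0.000 Y0.000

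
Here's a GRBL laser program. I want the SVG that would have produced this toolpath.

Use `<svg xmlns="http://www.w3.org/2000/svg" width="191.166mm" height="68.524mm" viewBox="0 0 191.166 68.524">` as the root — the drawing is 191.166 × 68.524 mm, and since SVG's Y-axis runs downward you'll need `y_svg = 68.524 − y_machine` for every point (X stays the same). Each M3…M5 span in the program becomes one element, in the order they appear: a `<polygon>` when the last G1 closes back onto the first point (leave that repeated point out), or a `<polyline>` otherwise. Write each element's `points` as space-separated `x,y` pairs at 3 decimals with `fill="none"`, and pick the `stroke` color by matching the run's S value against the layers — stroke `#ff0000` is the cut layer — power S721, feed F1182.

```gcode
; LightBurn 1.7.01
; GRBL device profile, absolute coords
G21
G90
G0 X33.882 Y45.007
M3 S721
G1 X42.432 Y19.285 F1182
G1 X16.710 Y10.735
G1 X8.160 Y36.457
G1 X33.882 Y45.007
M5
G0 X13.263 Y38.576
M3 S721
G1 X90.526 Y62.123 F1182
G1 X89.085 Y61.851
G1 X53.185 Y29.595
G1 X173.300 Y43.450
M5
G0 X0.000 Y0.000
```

y_svg = 68.524 − y_m. Every run uses S721, so all elements get stroke `#ff0000` (cut).

[1] closed run; points: 33.882,23.517 42.432,49.239 16.710,57.789 8.160,32.067

[2] open run; points: 13.263,29.948 90.526,6.401 89.085,6.673 53.185,38.929 173.300,25.074

<svg xmlns="http://www.w3.org/2000/svg" width="191.166mm" height="68.524mm" viewBox="0 0 191.166 68.524">
  <polygon points="33.882,23.517 42.432,49.239 16.710,57.789 8.160,32.067" fill="none" stroke="#ff0000"/>
  <polyline points="13.263,29.948 90.526,6.401 89.085,6.673 53.185,38.929 173.300,25.074" fill="none" stroke="#ff0000"/>
</svg>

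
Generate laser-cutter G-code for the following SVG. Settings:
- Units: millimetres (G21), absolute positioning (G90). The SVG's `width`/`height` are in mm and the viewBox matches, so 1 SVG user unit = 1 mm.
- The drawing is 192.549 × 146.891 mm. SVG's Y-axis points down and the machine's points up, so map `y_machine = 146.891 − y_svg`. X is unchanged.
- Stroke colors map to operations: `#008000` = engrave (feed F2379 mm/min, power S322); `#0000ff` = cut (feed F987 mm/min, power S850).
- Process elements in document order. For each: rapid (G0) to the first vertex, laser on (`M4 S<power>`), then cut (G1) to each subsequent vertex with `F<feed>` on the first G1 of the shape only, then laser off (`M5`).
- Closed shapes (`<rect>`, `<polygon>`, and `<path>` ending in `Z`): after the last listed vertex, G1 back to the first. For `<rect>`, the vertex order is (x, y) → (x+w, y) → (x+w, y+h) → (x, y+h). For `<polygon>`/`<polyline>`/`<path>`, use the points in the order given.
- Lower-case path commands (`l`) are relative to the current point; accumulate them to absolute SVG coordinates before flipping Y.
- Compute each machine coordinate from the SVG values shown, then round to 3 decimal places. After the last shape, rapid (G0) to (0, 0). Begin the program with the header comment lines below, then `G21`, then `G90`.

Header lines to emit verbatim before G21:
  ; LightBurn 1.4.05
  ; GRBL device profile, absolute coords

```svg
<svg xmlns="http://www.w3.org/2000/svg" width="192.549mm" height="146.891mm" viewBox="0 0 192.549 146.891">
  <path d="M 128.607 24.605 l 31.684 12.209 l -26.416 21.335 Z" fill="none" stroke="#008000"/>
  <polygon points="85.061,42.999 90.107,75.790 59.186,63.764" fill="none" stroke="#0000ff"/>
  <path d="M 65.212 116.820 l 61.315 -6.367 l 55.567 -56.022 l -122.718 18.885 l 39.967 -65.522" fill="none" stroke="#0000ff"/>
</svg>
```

1 u = 1 mm; y_m = 146.891 − y.

[1] `<path>` regular polygon, #008000→engrave S322 F2379: (128.607,122.286) → (160.291,110.077) → (133.875,88.742) → (128.607,122.286) (closed)

[2] `<polygon>` regular polygon, #0000ff→cut S850 F987: (85.061,103.892) → (90.107,71.101) → (59.186,83.127) → (85.061,103.892) (closed)

[3] `<path>` open polyline, #0000ff→cut S850 F987: (65.212,30.071) → (126.527,36.438) → (182.094,92.460) → (59.376,73.575) → (99.343,139.097)

; LightBurn 1.4.05
; GRBL device profile, absolute coords
G21
G90
G0 X128.607 Y122.286
M4 S322
G1 X160.291 Y110.077 F2379
G1 X133.875 Y88.742
G1 X128.607 Y122.286
M5
G0 X85.061 Y103.892
M4 S850
G1 X90.107 Y71.101 F987
G1 X59.186 Y83.127
G1 X85.061 Y103.892
M5
G0 X65.212 Y30.071
M4 S850
G1 X126.527 Y36.438 F987
G1 X182.094 Y92.460
G1 X59.376 Y73.575
G1 X99.343 Y139.097
M5
G0 X0.000 Y0.000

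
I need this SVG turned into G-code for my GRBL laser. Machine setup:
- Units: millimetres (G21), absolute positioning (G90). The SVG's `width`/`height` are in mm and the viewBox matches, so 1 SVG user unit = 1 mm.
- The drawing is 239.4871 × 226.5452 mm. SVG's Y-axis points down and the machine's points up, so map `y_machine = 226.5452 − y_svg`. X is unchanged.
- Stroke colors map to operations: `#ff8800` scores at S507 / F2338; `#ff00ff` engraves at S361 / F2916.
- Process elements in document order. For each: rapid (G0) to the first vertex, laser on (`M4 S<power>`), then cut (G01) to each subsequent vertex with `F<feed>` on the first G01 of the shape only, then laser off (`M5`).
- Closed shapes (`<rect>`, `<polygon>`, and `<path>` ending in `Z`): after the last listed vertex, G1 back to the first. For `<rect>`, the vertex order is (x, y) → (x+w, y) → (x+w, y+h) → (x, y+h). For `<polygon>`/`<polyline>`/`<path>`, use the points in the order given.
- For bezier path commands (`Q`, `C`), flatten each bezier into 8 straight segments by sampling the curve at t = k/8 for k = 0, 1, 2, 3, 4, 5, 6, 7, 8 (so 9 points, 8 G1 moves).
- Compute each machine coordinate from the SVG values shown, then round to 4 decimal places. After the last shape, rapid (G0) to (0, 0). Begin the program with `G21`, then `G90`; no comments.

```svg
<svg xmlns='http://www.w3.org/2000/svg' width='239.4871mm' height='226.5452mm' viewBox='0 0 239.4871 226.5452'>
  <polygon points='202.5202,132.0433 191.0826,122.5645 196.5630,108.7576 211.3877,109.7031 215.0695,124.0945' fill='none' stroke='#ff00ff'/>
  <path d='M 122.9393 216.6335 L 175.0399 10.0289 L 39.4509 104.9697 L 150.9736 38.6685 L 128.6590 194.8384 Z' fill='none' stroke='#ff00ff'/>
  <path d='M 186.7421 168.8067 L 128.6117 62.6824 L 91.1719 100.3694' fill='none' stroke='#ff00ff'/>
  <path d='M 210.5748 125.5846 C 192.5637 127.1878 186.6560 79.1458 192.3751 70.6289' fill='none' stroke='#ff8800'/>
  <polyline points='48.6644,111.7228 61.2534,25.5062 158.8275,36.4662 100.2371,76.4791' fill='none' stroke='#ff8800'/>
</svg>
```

Since the viewBox matches the mm dimensions, user units are millimetres directly. The only transform is the Y-flip y_m = 226.5452 − y_svg.

Shape 1 is a regular polygon drawn with `<polygon>`. Its stroke #ff00ff means engrave at S361, F2916. After flipping Y the toolpath is (202.5202,94.5019) → (191.0826,103.9807) → (196.5630,117.7876) → (211.3877,116.8421) → (215.0695,102.4507) → (202.5202,94.5019), returning to the start.

Shape 2 is a closed polygon drawn with `<path>`. Its stroke #ff00ff means engrave at S361, F2916. After flipping Y the toolpath is (122.9393,9.9117) → (175.0399,216.5163) → (39.4509,121.5755) → (150.9736,187.8767) → (128.6590,31.7068) → (122.9393,9.9117), returning to the start.

Shape 3 is a open polyline drawn with `<path>`. Its stroke #ff00ff means engrave at S361, F2916. After flipping Y the toolpath is (186.7421,57.7385) → (128.6117,163.8628) → (91.1719,126.1758).

Shape 4 is a cubic bezier drawn with `<path>`. Its stroke #ff8800 means score at S507, F2338. After flipping Y the toolpath is (210.5748,100.9606) → (204.3871,102.5124) → (199.3284,107.6734) → (195.3933,115.3987) → (192.5761,124.6434) → (190.8713,134.3625) → (190.2732,143.5110) → (190.7764,151.0439) → (192.3751,155.9163).

Shape 5 is a open polyline drawn with `<polyline>`. Its stroke #ff8800 means score at S507, F2338. After flipping Y the toolpath is (48.6644,114.8224) → (61.2534,201.0390) → (158.8275,190.0790) → (100.2371,150.0661).

G21
G90
G0 X202.5202 Y94.5019
M4 S361
G01 X191.0826 Y103.9807 F2916
G01 X196.5630 Y117.7876
G01 X211.3877 Y116.8421
G01 X215.0695 Y102.4507
G01 X202.5202 Y94.5019
M5
G0 X122.9393 Y9.9117
M4 S361
G01 X175.0399 Y216.5163 F2916
G01 X39.4509 Y121.5755
G01 X150.9736 Y187.8767
G01 X128.6590 Y31.7068
G01 X122.9393 Y9.9117
M5
G0 X186.7421 Y57.7385
M4 S361
G01 X128.6117 Y163.8628 F2916
G01 X91.1719 Y126.1758
M5
G0 X210.5748 Y100.9606
M4 S507
G01 X204.3871 Y102.5124 F2338
G01 X199.3284 Y107.6734
G01 X195.3933 Y115.3987
G01 X192.5761 Y124.6434
G01 X190.8713 Y134.3625
G01 X190.2732 Y143.5110
G01 X190.7764 Y151.0439
G01 X192.3751 Y155.9163
M5
G0 X48.6644 Y114.8224
M4 S507
G01 X61.2534 Y201.0390 F2338
G01 X158.8275 Y190.0790
G01 X100.2371 Y150.0661
M5
G0 X0.0000 Y0.0000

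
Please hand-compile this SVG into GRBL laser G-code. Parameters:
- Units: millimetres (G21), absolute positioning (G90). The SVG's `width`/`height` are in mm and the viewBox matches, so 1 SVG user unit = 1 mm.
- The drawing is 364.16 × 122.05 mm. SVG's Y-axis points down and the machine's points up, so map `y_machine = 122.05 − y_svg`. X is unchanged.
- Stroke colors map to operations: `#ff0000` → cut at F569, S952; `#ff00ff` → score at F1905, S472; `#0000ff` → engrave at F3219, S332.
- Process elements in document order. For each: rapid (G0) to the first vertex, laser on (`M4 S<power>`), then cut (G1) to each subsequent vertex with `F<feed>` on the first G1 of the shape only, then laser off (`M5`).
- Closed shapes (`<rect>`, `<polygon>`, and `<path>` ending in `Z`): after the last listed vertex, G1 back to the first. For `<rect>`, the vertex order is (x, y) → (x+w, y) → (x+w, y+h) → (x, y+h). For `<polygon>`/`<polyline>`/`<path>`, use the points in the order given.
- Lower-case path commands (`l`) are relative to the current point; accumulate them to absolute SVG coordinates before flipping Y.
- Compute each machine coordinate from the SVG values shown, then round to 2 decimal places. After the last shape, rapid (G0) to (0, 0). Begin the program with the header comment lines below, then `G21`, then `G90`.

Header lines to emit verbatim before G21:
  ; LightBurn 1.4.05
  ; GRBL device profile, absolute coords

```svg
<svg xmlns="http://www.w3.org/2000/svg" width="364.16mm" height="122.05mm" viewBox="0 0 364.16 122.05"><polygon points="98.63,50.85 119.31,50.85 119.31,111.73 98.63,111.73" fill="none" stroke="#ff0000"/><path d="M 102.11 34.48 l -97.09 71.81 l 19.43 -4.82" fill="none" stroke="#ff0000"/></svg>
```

1 u = 1 mm; y_m = 122.05 − y.

[1] `<polygon>` rectangle, #ff0000→cut S952 F569: (98.63,71.20) → (119.31,71.20) → (119.31,10.32) → (98.63,10.32) → (98.63,71.20) (closed)

[2] `<path>` open polyline, #ff0000→cut S952 F569: (102.11,87.57) → (5.02,15.76) → (24.45,20.58)

; LightBurn 1.4.05
; GRBL device profile, absolute coords
G21
G90
G0 X98.63 Y71.20
M4 S952
G1 X119.31 Y71.20 F569
G1 X119.31 Y10.32
G1 X98.63 Y10.32
G1 X98.63 Y71.20
M5
G0 X102.11 Y87.57
M4 S952
G1 X5.02 Y15.76 F569
G1 X24.45 Y20.58
M5
G0 X0.00 Y0.00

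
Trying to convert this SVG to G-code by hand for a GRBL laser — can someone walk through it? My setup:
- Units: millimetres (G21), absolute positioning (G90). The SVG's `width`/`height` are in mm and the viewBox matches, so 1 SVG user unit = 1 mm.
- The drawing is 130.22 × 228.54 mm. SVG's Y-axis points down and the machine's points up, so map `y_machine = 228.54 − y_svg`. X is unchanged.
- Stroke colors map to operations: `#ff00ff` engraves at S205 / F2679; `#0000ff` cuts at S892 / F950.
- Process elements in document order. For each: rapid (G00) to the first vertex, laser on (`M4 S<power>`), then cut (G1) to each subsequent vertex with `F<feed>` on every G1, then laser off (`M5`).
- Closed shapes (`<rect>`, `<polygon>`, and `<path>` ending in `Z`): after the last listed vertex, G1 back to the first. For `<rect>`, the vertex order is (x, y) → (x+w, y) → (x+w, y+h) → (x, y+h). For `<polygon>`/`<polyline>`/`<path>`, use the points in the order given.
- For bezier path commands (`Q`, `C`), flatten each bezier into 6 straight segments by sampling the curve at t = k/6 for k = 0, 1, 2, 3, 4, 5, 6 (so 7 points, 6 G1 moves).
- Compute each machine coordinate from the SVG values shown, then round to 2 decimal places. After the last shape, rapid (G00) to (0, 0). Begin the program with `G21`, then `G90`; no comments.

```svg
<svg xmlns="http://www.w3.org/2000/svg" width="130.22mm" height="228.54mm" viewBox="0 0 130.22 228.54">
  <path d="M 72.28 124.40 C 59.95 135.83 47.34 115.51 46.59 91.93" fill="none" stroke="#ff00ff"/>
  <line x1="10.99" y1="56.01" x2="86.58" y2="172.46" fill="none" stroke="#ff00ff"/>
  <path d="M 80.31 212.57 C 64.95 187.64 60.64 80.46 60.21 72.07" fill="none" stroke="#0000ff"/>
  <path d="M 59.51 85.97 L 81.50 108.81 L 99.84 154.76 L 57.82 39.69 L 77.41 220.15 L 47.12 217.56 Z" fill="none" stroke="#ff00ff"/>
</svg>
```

1 u = 1 mm; y_m = 228.54 − y.

[1] `<path>` cubic bezier, #ff00ff→engrave S205 F2679: (72.28,104.14) → (66.15,100.94) → (60.31,102.24) → (55.09,107.25) → (50.84,115.17) → (47.90,125.22) → (46.59,136.61)

[2] `<line>` line segment, #ff00ff→engrave S205 F2679: (10.99,172.53) → (86.58,56.08)

[3] `<path>` cubic bezier, #0000ff→cut S892 F950: (80.31,15.97) → (73.52,34.45) → (68.37,61.61) → (64.66,92.42) → (62.20,121.86) → (60.78,144.88) → (60.21,156.47)

[4] `<path>` closed polygon, #ff00ff→engrave S205 F2679: (59.51,142.57) → (81.50,119.73) → (99.84,73.78) → (57.82,188.85) → (77.41,8.39) → (47.12,10.98) → (59.51,142.57) (closed)

G21
G90
G00 X72.28 Y104.14
M4 S205
G1 X66.15 Y100.94 F2679
G1 X60.31 Y102.24 F2679
G1 X55.09 Y107.25 F2679
G1 X50.84 Y115.17 F2679
G1 X47.90 Y125.22 F2679
G1 X46.59 Y136.61 F2679
M5
G00 X10.99 Y172.53
M4 S205
G1 X86.58 Y56.08 F2679
M5
G00 X80.31 Y15.97
M4 S892
G1 X73.52 Y34.45 F950
G1 X68.37 Y61.61 F950
G1 X64.66 Y92.42 F950
G1 X62.20 Y121.86 F950
G1 X60.78 Y144.88 F950
G1 X60.21 Y156.47 F950
M5
G00 X59.51 Y142.57
M4 S205
G1 X81.50 Y119.73 F2679
G1 X99.84 Y73.78 F2679
G1 X57.82 Y188.85 F2679
G1 X77.41 Y8.39 F2679
G1 X47.12 Y10.98 F2679
G1 X59.51 Y142.57 F2679
M5
G00 X0.00 Y0.00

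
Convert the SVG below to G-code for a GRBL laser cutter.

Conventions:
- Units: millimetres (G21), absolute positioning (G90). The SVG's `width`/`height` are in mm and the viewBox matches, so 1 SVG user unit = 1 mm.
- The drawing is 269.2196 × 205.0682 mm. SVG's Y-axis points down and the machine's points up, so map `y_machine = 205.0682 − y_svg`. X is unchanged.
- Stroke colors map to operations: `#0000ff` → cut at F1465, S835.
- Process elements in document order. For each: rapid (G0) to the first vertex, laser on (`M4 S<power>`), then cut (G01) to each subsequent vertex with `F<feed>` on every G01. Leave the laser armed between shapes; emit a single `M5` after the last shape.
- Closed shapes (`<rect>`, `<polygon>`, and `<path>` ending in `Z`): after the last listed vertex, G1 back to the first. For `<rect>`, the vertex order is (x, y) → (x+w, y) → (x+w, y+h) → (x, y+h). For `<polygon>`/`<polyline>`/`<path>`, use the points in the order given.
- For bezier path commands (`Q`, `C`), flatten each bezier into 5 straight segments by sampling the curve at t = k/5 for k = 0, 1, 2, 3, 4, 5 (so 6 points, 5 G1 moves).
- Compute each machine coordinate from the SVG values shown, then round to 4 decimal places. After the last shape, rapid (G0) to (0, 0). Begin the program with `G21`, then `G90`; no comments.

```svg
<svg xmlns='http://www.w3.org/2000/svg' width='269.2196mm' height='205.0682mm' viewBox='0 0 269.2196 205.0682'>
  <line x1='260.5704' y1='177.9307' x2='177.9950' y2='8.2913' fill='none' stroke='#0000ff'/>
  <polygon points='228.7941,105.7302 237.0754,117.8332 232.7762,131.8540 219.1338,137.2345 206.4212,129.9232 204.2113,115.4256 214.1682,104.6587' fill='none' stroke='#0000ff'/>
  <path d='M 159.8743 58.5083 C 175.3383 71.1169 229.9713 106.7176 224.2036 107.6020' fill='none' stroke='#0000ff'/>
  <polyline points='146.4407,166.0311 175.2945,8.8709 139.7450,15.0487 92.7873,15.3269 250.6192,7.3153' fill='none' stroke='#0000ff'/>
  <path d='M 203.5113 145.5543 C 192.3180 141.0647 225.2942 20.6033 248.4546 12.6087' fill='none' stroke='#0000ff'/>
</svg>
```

G21
G90
G0 X260.5704 Y27.1375
M4 S835
G01 X177.9950 Y196.7769 F1465
G0 X228.7941 Y99.3380
M4 S835
G01 X237.0754 Y87.2350 F1465
G01 X232.7762 Y73.2142 F1465
G01 X219.1338 Y67.8337 F1465
G01 X206.4212 Y75.1450 F1465
G01 X204.2113 Y89.6426 F1465
G01 X214.1682 Y100.4095 F1465
G01 X228.7941 Y99.3380 F1465
G0 X159.8743 Y146.5599
M4 S835
G01 X173.0564 Y136.6974 F1465
G01 X190.8598 Y124.0867 F1465
G01 X208.5050 Y111.4980 F1465
G01 X221.2127 Y101.7011 F1465
G01 X224.2036 Y97.4662 F1465
G0 X146.4407 Y39.0371
M4 S835
G01 X175.2945 Y196.1973 F1465
G01 X139.7450 Y190.0195 F1465
G01 X92.7873 Y189.7413 F1465
G01 X250.6192 Y197.7529 F1465
G0 X203.5113 Y59.5139
M4 S835
G01 X201.6638 Y74.2968 F1465
G01 X207.8256 Y105.9478 F1465
G01 X219.4056 Y143.5020 F1465
G01 X233.8123 Y175.9942 F1465
G01 X248.4546 Y192.4595 F1465
M5
G0 X0.0000 Y0.0000

1 u = 1 mm; y_m = 205.0682 − y.

[1] `<line>` line segment, #0000ff→cut S835 F1465: (260.5704,27.1375) → (177.9950,196.7769)

[2] `<polygon>` regular polygon, #0000ff→cut S835 F1465: (228.7941,99.3380) → (237.0754,87.2350) → (232.7762,73.2142) → (219.1338,67.8337) → (206.4212,75.1450) → (204.2113,89.6426) → (214.1682,100.4095) → (228.7941,99.3380) (closed)

[3] `<path>` cubic bezier, #0000ff→cut S835 F1465: (159.8743,146.5599) → (173.0564,136.6974) → (190.8598,124.0867) → (208.5050,111.4980) → (221.2127,101.7011) → (224.2036,97.4662)

[4] `<polyline>` open polyline, #0000ff→cut S835 F1465: (146.4407,39.0371) → (175.2945,196.1973) → (139.7450,190.0195) → (92.7873,189.7413) → (250.6192,197.7529)

[5] `<path>` cubic bezier, #0000ff→cut S835 F1465: (203.5113,59.5139) → (201.6638,74.2968) → (207.8256,105.9478) → (219.4056,143.5020) → (233.8123,175.9942) → (248.4546,192.4595)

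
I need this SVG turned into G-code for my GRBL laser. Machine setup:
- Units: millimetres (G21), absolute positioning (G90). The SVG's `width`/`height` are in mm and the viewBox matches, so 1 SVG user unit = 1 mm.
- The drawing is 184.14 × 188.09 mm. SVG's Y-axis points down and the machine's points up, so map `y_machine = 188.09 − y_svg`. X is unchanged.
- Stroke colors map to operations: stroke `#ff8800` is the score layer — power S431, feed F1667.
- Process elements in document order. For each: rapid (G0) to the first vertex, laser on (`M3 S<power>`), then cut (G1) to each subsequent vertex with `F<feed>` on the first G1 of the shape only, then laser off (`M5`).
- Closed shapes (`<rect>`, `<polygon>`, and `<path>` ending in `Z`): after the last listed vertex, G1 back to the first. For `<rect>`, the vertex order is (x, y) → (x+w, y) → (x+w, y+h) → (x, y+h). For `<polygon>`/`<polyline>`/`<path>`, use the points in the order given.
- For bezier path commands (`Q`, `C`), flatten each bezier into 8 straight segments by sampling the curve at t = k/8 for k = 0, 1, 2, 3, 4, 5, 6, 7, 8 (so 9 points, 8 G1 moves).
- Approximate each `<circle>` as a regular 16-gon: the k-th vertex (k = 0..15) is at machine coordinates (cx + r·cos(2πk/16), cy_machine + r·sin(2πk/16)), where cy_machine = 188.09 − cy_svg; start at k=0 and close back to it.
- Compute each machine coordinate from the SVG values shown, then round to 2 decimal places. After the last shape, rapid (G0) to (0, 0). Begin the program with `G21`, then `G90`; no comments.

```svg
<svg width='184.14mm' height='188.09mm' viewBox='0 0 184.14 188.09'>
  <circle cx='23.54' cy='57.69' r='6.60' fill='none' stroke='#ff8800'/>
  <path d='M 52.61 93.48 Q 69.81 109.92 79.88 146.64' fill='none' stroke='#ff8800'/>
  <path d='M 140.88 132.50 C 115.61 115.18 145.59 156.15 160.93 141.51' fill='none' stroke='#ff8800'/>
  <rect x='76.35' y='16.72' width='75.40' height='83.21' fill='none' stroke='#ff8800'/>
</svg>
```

Since the viewBox matches the mm dimensions, user units are millimetres directly. The only transform is the Y-flip y_m = 188.09 − y_svg.

Shape 1 is a circle drawn with `<circle>`. Its stroke #ff8800 means score at S431, F1667. After flipping Y the toolpath is (30.14,130.40) → (29.64,132.93) → (28.21,135.07) → (26.07,136.50) → (23.54,137.00) → (21.01,136.50) → (18.87,135.07) → (17.44,132.93) → (16.94,130.40) → (17.44,127.87) → (18.87,125.73) → (21.01,124.30) → (23.54,123.80) → (26.07,124.30) → (28.21,125.73) → (29.64,127.87) → (30.14,130.40), returning to the start.

Shape 2 is a quadratic bezier drawn with `<path>`. Its stroke #ff8800 means score at S431, F1667. After flipping Y the toolpath is (52.61,94.61) → (56.80,90.18) → (60.76,85.12) → (64.51,79.43) → (68.03,73.10) → (71.32,66.14) → (74.40,58.54) → (77.25,50.31) → (79.88,41.45).

Shape 3 is a cubic bezier drawn with `<path>`. Its stroke #ff8800 means score at S431, F1667. After flipping Y the toolpath is (140.88,55.59) → (133.86,59.58) → (131.19,59.43) → (132.07,56.49) → (135.68,52.09) → (141.18,47.56) → (147.77,44.25) → (154.63,43.47) → (160.93,46.58).

Shape 4 is a rectangle drawn with `<rect>`. Its stroke #ff8800 means score at S431, F1667. After flipping Y the toolpath is (76.35,171.37) → (151.75,171.37) → (151.75,88.16) → (76.35,88.16) → (76.35,171.37), returning to the start.

G21
G90
G0 X30.14 Y130.40
M3 S431
G1 X29.64 Y132.93 F1667
G1 X28.21 Y135.07
G1 X26.07 Y136.50
G1 X23.54 Y137.00
G1 X21.01 Y136.50
G1 X18.87 Y135.07
G1 X17.44 Y132.93
G1 X16.94 Y130.40
G1 X17.44 Y127.87
G1 X18.87 Y125.73
G1 X21.01 Y124.30
G1 X23.54 Y123.80
G1 X26.07 Y124.30
G1 X28.21 Y125.73
G1 X29.64 Y127.87
G1 X30.14 Y130.40
M5
G0 X52.61 Y94.61
M3 S431
G1 X56.80 Y90.18 F1667
G1 X60.76 Y85.12
G1 X64.51 Y79.43
G1 X68.03 Y73.10
G1 X71.32 Y66.14
G1 X74.40 Y58.54
G1 X77.25 Y50.31
G1 X79.88 Y41.45
M5
G0 X140.88 Y55.59
M3 S431
G1 X133.86 Y59.58 F1667
G1 X131.19 Y59.43
G1 X132.07 Y56.49
G1 X135.68 Y52.09
G1 X141.18 Y47.56
G1 X147.77 Y44.25
G1 X154.63 Y43.47
G1 X160.93 Y46.58
M5
G0 X76.35 Y171.37
M3 S431
G1 X151.75 Y171.37 F1667
G1 X151.75 Y88.16
G1 X76.35 Y88.16
G1 X76.35 Y171.37
M5
G0 X0.00 Y0.00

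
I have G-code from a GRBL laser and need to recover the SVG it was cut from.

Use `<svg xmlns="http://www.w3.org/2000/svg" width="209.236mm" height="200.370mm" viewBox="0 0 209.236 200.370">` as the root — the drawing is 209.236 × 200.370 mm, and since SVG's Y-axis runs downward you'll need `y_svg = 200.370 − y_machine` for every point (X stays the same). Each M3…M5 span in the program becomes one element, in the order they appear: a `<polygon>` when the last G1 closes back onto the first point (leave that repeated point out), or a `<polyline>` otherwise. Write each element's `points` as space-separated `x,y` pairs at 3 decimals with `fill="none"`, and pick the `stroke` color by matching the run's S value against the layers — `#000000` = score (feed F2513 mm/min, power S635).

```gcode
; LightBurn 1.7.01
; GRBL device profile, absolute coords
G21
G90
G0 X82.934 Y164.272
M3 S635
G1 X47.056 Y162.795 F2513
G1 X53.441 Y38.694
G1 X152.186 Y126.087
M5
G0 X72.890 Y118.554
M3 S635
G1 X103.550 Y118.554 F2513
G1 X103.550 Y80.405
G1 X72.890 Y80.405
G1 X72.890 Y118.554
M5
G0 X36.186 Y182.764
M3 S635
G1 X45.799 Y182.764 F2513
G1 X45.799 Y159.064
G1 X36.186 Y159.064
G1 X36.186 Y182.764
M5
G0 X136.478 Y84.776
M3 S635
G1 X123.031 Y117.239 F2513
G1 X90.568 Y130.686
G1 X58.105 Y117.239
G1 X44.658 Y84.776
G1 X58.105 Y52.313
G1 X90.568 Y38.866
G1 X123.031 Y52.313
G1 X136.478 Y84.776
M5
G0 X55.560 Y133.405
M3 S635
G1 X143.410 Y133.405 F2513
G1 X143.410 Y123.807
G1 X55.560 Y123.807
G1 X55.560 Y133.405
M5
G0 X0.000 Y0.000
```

<svg xmlns="http://www.w3.org/2000/svg" width="209.236mm" height="200.370mm" viewBox="0 0 209.236 200.370">
  <polyline points="82.934,36.098 47.056,37.575 53.441,161.676 152.186,74.283" fill="none" stroke="#000000"/>
  <polygon points="72.890,81.816 103.550,81.816 103.550,119.965 72.890,119.965" fill="none" stroke="#000000"/>
  <polygon points="36.186,17.606 45.799,17.606 45.799,41.306 36.186,41.306" fill="none" stroke="#000000"/>
  <polygon points="136.478,115.594 123.031,83.131 90.568,69.684 58.105,83.131 44.658,115.594 58.105,148.057 90.568,161.504 123.031,148.057" fill="none" stroke="#000000"/>
  <polygon points="55.560,66.965 143.410,66.965 143.410,76.563 55.560,76.563" fill="none" stroke="#000000"/>
</svg>

y_svg = 200.370 − y_m. Every run uses S635, so all elements get stroke `#000000` (score).

[1] open run; points: 82.934,36.098 47.056,37.575 53.441,161.676 152.186,74.283

[2] closed run; points: 72.890,81.816 103.550,81.816 103.550,119.965 72.890,119.965

[3] closed run; points: 36.186,17.606 45.799,17.606 45.799,41.306 36.186,41.306

[4] closed run; points: 136.478,115.594 123.031,83.131 90.568,69.684 58.105,83.131 44.658,115.594 58.105,148.057 90.568,161.504 123.031,148.057

[5] closed run; points: 55.560,66.965 143.410,66.965 143.410,76.563 55.560,76.563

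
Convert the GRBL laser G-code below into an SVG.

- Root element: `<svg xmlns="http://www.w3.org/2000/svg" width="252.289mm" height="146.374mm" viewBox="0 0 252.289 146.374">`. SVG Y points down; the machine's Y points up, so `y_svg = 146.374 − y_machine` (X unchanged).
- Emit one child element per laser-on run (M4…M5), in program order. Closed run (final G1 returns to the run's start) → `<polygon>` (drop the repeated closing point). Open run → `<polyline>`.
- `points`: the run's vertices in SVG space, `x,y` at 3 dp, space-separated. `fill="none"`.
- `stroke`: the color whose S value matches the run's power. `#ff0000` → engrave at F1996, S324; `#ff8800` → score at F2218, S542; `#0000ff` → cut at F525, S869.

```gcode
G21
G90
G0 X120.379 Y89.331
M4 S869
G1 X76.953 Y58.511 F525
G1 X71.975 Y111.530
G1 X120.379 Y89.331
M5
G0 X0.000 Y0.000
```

Machine Y-up, SVG Y-down with viewBox height 146.374, so y_svg = 146.374 − y_machine; X carries over. Every run uses S869, so all elements get stroke `#0000ff` (cut).

Run 1: The run returns to its start, so emit a `<polygon>` with points (Y-flipped): 120.379,57.043 76.953,87.863 71.975,34.844.

<svg xmlns="http://www.w3.org/2000/svg" width="252.289mm" height="146.374mm" viewBox="0 0 252.289 146.374">
  <polygon points="120.379,57.043 76.953,87.863 71.975,34.844" fill="none" stroke="#0000ff"/>
</svg>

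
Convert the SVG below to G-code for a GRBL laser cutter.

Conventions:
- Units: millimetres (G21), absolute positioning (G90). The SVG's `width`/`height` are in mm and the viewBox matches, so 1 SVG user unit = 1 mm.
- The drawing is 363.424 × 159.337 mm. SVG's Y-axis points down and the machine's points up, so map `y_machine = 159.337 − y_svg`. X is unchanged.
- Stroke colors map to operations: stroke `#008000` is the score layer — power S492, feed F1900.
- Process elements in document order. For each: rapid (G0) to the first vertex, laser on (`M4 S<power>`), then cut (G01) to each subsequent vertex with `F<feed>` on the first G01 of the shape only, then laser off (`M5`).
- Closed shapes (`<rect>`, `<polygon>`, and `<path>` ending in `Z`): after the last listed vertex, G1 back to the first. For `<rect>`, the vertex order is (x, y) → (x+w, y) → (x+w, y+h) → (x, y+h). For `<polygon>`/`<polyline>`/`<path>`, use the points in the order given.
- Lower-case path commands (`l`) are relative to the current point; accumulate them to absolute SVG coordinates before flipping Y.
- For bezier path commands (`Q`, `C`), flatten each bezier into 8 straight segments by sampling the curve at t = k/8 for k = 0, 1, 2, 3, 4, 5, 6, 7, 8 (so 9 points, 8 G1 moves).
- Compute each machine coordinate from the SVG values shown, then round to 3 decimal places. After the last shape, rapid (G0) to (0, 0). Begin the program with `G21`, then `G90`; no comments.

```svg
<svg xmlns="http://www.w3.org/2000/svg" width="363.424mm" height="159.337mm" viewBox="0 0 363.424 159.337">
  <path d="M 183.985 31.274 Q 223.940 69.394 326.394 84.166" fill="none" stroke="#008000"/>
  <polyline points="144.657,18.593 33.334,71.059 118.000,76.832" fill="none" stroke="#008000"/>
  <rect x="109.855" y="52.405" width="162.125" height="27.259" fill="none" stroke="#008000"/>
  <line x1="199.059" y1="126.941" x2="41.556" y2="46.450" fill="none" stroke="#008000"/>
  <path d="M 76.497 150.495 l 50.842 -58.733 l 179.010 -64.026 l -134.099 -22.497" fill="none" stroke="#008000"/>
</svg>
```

G21
G90
G0 X183.985 Y128.063
M4 S492
G01 X194.950 Y118.898 F1900
G01 X207.869 Y110.462
G01 X222.740 Y102.756
G01 X239.565 Y95.780
G01 X258.342 Y89.533
G01 X279.073 Y84.016
G01 X301.757 Y79.229
G01 X326.394 Y75.171
M5
G0 X144.657 Y140.744
M4 S492
G01 X33.334 Y88.278 F1900
G01 X118.000 Y82.505
M5
G0 X109.855 Y106.932
M4 S492
G01 X271.980 Y106.932 F1900
G01 X271.980 Y79.673
G01 X109.855 Y79.673
G01 X109.855 Y106.932
M5
G0 X199.059 Y32.396
M4 S492
G01 X41.556 Y112.887 F1900
M5
G0 X76.497 Y8.842
M4 S492
G01 X127.339 Y67.575 F1900
G01 X306.349 Y131.601
G01 X172.250 Y154.098
M5
G0 X0.000 Y0.000

Since the viewBox matches the mm dimensions, user units are millimetres directly. The only transform is the Y-flip y_m = 159.337 − y_svg.

Shape 1 is a quadratic bezier drawn with `<path>`. Its stroke #008000 means score at S492, F1900. After flipping Y the toolpath is (183.985,128.063) → (194.950,118.898) → (207.869,110.462) → (222.740,102.756) → (239.565,95.780) → (258.342,89.533) → (279.073,84.016) → (301.757,79.229) → (326.394,75.171).

Shape 2 is a open polyline drawn with `<polyline>`. Its stroke #008000 means score at S492, F1900. After flipping Y the toolpath is (144.657,140.744) → (33.334,88.278) → (118.000,82.505).

Shape 3 is a rectangle drawn with `<rect>`. Its stroke #008000 means score at S492, F1900. After flipping Y the toolpath is (109.855,106.932) → (271.980,106.932) → (271.980,79.673) → (109.855,79.673) → (109.855,106.932), returning to the start.

Shape 4 is a line segment drawn with `<line>`. Its stroke #008000 means score at S492, F1900. After flipping Y the toolpath is (199.059,32.396) → (41.556,112.887).

Shape 5 is a open polyline drawn with `<path>`. Its stroke #008000 means score at S492, F1900. After flipping Y the toolpath is (76.497,8.842) → (127.339,67.575) → (306.349,131.601) → (172.250,154.098).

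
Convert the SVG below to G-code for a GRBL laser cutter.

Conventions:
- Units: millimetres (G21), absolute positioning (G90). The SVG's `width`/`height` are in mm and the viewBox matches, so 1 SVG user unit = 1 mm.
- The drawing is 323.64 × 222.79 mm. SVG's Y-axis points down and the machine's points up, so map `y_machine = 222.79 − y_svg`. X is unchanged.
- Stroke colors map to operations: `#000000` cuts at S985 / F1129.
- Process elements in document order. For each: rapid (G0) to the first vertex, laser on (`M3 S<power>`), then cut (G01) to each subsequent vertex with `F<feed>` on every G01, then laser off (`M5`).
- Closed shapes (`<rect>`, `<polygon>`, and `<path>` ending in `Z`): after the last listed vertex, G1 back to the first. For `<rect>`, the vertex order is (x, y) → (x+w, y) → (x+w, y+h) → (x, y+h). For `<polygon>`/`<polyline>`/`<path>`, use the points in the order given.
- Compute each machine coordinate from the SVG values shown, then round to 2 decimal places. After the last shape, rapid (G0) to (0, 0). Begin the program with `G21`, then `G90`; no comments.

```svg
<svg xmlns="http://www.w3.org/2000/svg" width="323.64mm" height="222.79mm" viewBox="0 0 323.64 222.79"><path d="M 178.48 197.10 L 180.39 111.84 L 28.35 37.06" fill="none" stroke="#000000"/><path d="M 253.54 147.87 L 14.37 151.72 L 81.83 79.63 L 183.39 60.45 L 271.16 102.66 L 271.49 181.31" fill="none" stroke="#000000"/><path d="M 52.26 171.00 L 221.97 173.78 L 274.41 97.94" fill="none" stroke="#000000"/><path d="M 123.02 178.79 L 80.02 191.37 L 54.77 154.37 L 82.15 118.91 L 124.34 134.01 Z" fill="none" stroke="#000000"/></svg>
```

viewBox `0 0 323.64 222.79` with mm width/height → 1 unit = 1 mm. Flip: y_m = 222.79 − y_svg.

**Shape 1** — `<path>` open polyline, stroke `#000000` → cut (S985, F1129). Machine vertices: (178.48,25.69) → (180.39,110.95) → (28.35,185.73). Open path.

**Shape 2** — `<path>` open polyline, stroke `#000000` → cut (S985, F1129). Machine vertices: (253.54,74.92) → (14.37,71.07) → (81.83,143.16) → (183.39,162.34) → (271.16,120.13) → (271.49,41.48). Open path.

**Shape 3** — `<path>` open polyline, stroke `#000000` → cut (S985, F1129). Machine vertices: (52.26,51.79) → (221.97,49.01) → (274.41,124.85). Open path.

**Shape 4** — `<path>` regular polygon, stroke `#000000` → cut (S985, F1129). Machine vertices: (123.02,44.00) → (80.02,31.42) → (54.77,68.42) → (82.15,103.88) → (124.34,88.78) → (123.02,44.00). Closed: final G1 returns to the first vertex.

G21
G90
G0 X178.48 Y25.69
M3 S985
G01 X180.39 Y110.95 F1129
G01 X28.35 Y185.73 F1129
M5
G0 X253.54 Y74.92
M3 S985
G01 X14.37 Y71.07 F1129
G01 X81.83 Y143.16 F1129
G01 X183.39 Y162.34 F1129
G01 X271.16 Y120.13 F1129
G01 X271.49 Y41.48 F1129
M5
G0 X52.26 Y51.79
M3 S985
G01 X221.97 Y49.01 F1129
G01 X274.41 Y124.85 F1129
M5
G0 X123.02 Y44.00
M3 S985
G01 X80.02 Y31.42 F1129
G01 X54.77 Y68.42 F1129
G01 X82.15 Y103.88 F1129
G01 X124.34 Y88.78 F1129
G01 X123.02 Y44.00 F1129
M5
G0 X0.00 Y0.00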